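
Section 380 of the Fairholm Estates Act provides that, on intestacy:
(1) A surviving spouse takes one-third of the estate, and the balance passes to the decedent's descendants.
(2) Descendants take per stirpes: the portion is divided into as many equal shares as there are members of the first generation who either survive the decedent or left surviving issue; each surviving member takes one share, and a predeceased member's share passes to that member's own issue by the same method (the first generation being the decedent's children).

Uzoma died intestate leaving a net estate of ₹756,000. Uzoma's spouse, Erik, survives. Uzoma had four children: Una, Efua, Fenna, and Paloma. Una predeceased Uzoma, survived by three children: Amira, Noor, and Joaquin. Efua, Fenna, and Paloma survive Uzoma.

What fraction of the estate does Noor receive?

Noor receives 1/18 of the estate.

Erik takes one-third of ₹756,000 = ₹252,000. The remaining ₹504,000 passes to the descendants.
The descendants' portion (₹504,000) is divided into 4 shares of ₹126,000: Efua, Fenna, and Paloma each take ₹126,000; Una's ₹126,000 share passes to Una's issue.
Una's share (₹126,000) is divided into 3 shares of ₹42,000: Amira, Noor, and Joaquin each take ₹42,000.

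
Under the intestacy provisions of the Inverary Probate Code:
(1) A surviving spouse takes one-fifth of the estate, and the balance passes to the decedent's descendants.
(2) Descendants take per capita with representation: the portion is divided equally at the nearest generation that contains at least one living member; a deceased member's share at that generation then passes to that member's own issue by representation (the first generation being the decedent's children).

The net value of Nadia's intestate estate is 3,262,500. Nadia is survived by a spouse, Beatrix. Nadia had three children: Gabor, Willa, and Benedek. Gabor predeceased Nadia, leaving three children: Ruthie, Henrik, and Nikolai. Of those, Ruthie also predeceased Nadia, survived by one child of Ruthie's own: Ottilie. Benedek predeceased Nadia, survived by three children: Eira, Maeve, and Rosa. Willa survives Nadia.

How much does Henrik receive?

Beatrix takes one-fifth of 3,262,500 = 652,500. The remaining 2,610,000 passes to the descendants.
The descendants' portion (2,610,000) is divided into 3 shares of 870,000: Willa takes 870,000; Gabor's 870,000 share passes to Gabor's issue; Benedek's 870,000 share passes to Benedek's issue.
Gabor's share (870,000) is divided into 3 shares of 290,000: Henrik and Nikolai each take 290,000; Ruthie's 290,000 share passes to Ruthie's issue.
Ruthie's share (290,000) passes entirely to Ottilie.
Benedek's share (870,000) is divided into 3 shares of 290,000: Eira, Maeve, and Rosa each take 290,000.

Henrik receives 290,000.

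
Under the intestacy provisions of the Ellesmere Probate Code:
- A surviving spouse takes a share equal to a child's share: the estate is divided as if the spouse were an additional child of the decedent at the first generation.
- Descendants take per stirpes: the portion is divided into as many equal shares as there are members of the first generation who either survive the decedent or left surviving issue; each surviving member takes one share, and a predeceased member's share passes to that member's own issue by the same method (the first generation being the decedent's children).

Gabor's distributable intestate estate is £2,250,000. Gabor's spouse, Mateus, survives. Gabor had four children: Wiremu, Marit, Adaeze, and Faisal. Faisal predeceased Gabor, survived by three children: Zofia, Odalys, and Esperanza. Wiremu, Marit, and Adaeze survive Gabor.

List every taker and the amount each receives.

Mateus: £450,000; Wiremu: £450,000; Marit: £450,000; Adaeze: £450,000; Zofia: £150,000; Odalys: £150,000; Esperanza: £150,000

The spouse counts as an additional share at the children's level, so there are 5 primary shares of £450,000. Mateus takes one such share (£450,000).
The children's combined portion (£1,800,000) is divided into 4 shares of £450,000: Wiremu, Marit, and Adaeze each take £450,000; Faisal's £450,000 share passes to Faisal's issue.
Faisal's share (£450,000) is divided into 3 shares of £150,000: Zofia, Odalys, and Esperanza each take £150,000.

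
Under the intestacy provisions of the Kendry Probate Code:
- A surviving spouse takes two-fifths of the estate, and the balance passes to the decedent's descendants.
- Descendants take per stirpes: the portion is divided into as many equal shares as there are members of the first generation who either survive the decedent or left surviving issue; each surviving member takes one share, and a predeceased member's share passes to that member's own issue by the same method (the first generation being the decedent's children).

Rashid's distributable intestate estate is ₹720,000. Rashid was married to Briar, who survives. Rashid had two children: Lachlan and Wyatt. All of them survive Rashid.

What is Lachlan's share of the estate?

Lachlan receives ₹216,000.

Briar takes two-fifths of ₹720,000 = ₹288,000. The remaining ₹432,000 passes to the descendants.
The descendants' portion (₹432,000) is divided into 2 shares of ₹216,000: Lachlan and Wyatt each take ₹216,000.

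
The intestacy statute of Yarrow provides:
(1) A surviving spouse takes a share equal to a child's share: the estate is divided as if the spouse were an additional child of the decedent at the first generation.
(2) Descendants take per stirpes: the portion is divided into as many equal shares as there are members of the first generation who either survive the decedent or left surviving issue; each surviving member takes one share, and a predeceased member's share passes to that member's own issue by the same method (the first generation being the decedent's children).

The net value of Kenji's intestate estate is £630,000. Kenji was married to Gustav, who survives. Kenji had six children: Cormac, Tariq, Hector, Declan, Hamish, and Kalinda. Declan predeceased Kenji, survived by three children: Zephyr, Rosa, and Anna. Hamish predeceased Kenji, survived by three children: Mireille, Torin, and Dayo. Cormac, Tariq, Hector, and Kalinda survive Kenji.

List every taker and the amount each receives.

Gustav: £90,000; Cormac: £90,000; Tariq: £90,000; Hector: £90,000; Zephyr: £30,000; Rosa: £30,000; Anna: £30,000; Mireille: £30,000; Torin: £30,000; Dayo: £30,000; Kalinda: £90,000

The spouse counts as an additional share at the children's level, so there are 7 primary shares of £90,000. Gustav takes one such share (£90,000).
The children's combined portion (£540,000) is divided into 6 shares of £90,000: Cormac, Tariq, Hector, and Kalinda each take £90,000; Declan's £90,000 share passes to Declan's issue; Hamish's £90,000 share passes to Hamish's issue.
Declan's share (£90,000) is divided into 3 shares of £30,000: Zephyr, Rosa, and Anna each take £30,000.
Hamish's share (£90,000) is divided into 3 shares of £30,000: Mireille, Torin, and Dayo each take £30,000.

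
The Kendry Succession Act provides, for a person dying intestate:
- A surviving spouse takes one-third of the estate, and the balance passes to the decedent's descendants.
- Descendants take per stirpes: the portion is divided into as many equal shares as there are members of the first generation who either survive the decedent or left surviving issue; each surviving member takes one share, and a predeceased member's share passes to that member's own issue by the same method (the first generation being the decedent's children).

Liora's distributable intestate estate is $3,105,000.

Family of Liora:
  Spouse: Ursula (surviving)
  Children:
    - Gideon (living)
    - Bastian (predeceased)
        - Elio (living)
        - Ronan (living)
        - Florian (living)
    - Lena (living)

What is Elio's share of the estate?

Ursula takes one-third of $3,105,000 = $1,035,000. The remaining $2,070,000 passes to the descendants.
The descendants' portion ($2,070,000) is divided into 3 shares of $690,000: Gideon and Lena each take $690,000; Bastian's $690,000 share passes to Bastian's issue.
Bastian's share ($690,000) is divided into 3 shares of $230,000: Elio, Ronan, and Florian each take $230,000.

Elio receives $230,000.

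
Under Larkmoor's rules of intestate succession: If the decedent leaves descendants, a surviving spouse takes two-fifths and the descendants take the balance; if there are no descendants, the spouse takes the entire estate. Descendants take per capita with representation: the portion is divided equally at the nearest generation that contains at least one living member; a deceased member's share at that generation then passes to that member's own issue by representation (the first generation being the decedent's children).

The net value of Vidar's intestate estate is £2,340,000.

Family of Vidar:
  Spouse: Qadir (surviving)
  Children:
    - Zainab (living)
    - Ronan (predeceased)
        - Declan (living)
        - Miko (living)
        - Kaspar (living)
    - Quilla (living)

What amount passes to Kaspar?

Kaspar receives £156,000.

Qadir takes two-fifths of £2,340,000 = £936,000. The remaining £1,404,000 passes to the descendants.
The descendants' portion (£1,404,000) is divided into 3 shares of £468,000: Zainab and Quilla each take £468,000; Ronan's £468,000 share passes to Ronan's issue.
Ronan's share (£468,000) is divided into 3 shares of £156,000: Declan, Miko, and Kaspar each take £156,000.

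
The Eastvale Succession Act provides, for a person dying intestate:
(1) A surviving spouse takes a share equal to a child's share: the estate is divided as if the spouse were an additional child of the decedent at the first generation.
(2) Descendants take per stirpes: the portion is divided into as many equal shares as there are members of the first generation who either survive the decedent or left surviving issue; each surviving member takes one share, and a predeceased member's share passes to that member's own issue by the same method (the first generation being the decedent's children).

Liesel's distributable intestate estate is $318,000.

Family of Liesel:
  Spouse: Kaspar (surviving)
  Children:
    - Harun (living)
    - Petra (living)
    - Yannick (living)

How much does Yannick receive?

Yannick receives $79,500.

The spouse counts as an additional share at the children's level, so there are 4 primary shares of $79,500. Kaspar takes one such share ($79,500).
The children's combined portion ($238,500) is divided into 3 shares of $79,500: Harun, Petra, and Yannick each take $79,500.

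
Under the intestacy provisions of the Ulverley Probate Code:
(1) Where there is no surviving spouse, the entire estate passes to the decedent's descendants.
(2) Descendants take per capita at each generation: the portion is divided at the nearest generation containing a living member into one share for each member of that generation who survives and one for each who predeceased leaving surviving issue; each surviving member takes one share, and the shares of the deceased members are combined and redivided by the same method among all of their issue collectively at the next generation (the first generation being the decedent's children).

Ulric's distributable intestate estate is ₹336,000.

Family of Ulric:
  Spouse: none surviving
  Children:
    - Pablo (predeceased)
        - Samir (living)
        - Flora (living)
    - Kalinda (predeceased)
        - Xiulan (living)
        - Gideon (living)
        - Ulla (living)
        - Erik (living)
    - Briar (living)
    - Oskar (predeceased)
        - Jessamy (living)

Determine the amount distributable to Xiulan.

The entire ₹336,000 passes to the descendants.
That amount (₹336,000) is divided at the children's generation into 4 shares of ₹84,000. Briar takes ₹84,000. The 3 shares of the deceased (Pablo, Kalinda, and Oskar) are combined into a pool of ₹252,000.
That pool (₹252,000) is divided at the grandchildren's generation equally among Samir, Flora, Xiulan, Gideon, Ulla, Erik, and Jessamy: ₹36,000 each.

Xiulan receives ₹36,000.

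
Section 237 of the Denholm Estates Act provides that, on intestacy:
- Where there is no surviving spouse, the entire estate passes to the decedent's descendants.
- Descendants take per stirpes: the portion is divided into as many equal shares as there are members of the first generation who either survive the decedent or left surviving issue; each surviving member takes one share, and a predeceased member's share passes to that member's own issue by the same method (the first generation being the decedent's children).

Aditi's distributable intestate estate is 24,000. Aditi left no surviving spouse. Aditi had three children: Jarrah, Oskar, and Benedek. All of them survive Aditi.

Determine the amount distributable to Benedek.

Benedek receives 8,000.

The entire 24,000 passes to the descendants.
That amount (24,000) is divided into 3 shares of 8,000: Jarrah, Oskar, and Benedek each take 8,000.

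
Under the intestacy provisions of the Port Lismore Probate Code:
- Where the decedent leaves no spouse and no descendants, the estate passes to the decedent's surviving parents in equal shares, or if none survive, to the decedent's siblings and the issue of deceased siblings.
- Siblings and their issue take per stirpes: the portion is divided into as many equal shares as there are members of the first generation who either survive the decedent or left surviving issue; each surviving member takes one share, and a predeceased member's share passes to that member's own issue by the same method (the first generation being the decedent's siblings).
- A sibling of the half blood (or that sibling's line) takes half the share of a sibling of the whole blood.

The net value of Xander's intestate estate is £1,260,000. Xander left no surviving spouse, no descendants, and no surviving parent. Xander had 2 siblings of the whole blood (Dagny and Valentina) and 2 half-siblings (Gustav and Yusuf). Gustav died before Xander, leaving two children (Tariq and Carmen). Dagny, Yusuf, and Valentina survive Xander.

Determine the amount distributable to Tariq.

Tariq receives £105,000.

The entire £1,260,000 passes to the siblings and their issue.
Counting each half-blood sibling's line as half a unit, there are 3 units in £1,260,000, so one unit is £420,000. Whole-blood lines (Dagny and Valentina) take £420,000 each; half-blood lines (Gustav and Yusuf) take £210,000 each.
Gustav's share (£210,000) is divided into 2 shares of £105,000: Tariq and Carmen each take £105,000.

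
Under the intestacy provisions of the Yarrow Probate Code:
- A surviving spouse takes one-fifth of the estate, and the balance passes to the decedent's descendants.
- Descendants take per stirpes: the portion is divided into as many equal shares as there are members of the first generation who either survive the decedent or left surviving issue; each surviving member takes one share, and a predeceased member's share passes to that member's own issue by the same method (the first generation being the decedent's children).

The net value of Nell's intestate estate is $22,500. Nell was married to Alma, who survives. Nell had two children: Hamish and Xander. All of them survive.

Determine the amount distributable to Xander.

Alma takes one-fifth of $22,500 = $4,500. The remaining $18,000 passes to the descendants.
The descendants' portion ($18,000) is divided into 2 shares of $9,000: Hamish and Xander each take $9,000.

Xander receives $9,000.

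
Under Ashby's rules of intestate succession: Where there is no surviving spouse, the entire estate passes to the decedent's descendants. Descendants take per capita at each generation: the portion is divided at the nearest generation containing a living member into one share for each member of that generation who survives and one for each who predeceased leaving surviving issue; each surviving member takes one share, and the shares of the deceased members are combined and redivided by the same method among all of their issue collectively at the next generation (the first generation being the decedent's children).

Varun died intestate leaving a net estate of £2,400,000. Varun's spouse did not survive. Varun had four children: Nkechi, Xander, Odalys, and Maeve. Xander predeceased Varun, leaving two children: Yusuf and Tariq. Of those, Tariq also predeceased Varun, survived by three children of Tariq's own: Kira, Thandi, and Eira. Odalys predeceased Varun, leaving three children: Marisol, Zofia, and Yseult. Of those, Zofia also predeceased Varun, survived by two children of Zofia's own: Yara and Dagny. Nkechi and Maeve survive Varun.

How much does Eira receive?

Eira receives £96,000.

The entire £2,400,000 passes to the descendants.
That amount (£2,400,000) is divided at the children's generation into 4 shares of £600,000. Nkechi and Maeve each take £600,000. The 2 shares of the deceased (Xander and Odalys) are combined into a pool of £1,200,000.
That pool (£1,200,000) is divided at the grandchildren's generation into 5 shares of £240,000. Yusuf, Marisol, and Yseult each take £240,000. The 2 shares of the deceased (Tariq and Zofia) are combined into a pool of £480,000.
That pool (£480,000) is divided at the great-grandchildren's generation equally among Kira, Thandi, Eira, Yara, and Dagny: £96,000 each.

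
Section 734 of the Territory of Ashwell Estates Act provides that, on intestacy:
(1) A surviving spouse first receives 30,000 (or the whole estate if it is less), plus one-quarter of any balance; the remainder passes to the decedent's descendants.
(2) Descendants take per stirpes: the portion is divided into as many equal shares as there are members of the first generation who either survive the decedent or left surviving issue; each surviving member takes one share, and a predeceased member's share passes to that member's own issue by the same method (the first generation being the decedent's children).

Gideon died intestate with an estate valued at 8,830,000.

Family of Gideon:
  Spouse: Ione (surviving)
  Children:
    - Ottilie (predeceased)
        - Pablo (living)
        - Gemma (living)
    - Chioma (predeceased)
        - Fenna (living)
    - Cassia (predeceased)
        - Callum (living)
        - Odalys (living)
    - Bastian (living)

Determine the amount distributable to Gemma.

Gemma receives 825,000.

Ione first takes 30,000, leaving a balance of 8,800,000. Ione then takes one-quarter of the balance (2,200,000), for a total of 2,230,000. The remaining 6,600,000 passes to the descendants.
The descendants' portion (6,600,000) is divided into 4 shares of 1,650,000: Bastian takes 1,650,000; Ottilie's 1,650,000 share passes to Ottilie's issue; Chioma's 1,650,000 share passes to Chioma's issue; Cassia's 1,650,000 share passes to Cassia's issue.
Ottilie's share (1,650,000) is divided into 2 shares of 825,000: Pablo and Gemma each take 825,000.
Chioma's share (1,650,000) passes entirely to Fenna.
Cassia's share (1,650,000) is divided into 2 shares of 825,000: Callum and Odalys each take 825,000.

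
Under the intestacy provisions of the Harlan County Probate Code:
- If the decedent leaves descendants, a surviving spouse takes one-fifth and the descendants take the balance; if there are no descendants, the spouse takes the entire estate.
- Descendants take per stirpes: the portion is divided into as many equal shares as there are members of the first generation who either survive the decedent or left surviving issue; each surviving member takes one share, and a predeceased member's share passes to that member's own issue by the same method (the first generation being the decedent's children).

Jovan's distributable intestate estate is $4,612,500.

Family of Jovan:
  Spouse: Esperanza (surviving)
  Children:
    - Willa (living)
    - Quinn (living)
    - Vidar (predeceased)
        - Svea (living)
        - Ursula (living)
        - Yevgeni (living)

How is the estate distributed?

Esperanza takes one-fifth of $4,612,500 = $922,500. The remaining $3,690,000 passes to the descendants.
The descendants' portion ($3,690,000) is divided into 3 shares of $1,230,000: Willa and Quinn each take $1,230,000; Vidar's $1,230,000 share passes to Vidar's issue.
Vidar's share ($1,230,000) is divided into 3 shares of $410,000: Svea, Ursula, and Yevgeni each take $410,000.

Esperanza: $922,500; Willa: $1,230,000; Quinn: $1,230,000; Svea: $410,000; Ursula: $410,000; Yevgeni: $410,000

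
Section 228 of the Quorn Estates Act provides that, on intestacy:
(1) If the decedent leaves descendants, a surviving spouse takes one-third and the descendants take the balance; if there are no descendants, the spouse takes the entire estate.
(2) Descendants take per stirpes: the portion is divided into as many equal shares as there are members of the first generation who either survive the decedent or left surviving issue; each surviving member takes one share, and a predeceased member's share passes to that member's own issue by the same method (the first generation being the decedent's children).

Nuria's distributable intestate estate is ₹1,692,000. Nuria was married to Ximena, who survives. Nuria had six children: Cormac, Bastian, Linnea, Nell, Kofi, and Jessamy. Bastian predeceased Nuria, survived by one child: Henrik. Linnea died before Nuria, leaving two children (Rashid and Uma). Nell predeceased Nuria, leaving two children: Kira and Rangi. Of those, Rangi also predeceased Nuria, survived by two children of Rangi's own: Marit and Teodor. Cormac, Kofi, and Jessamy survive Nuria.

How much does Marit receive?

Ximena takes one-third of ₹1,692,000 = ₹564,000. The remaining ₹1,128,000 passes to the descendants.
The descendants' portion (₹1,128,000) is divided into 6 shares of ₹188,000: Cormac, Kofi, and Jessamy each take ₹188,000; Bastian's ₹188,000 share passes to Bastian's issue; Linnea's ₹188,000 share passes to Linnea's issue; Nell's ₹188,000 share passes to Nell's issue.
Bastian's share (₹188,000) passes entirely to Henrik.
Linnea's share (₹188,000) is divided into 2 shares of ₹94,000: Rashid and Uma each take ₹94,000.
Nell's share (₹188,000) is divided into 2 shares of ₹94,000: Kira takes ₹94,000; Rangi's ₹94,000 share passes to Rangi's issue.
Rangi's share (₹94,000) is divided into 2 shares of ₹47,000: Marit and Teodor each take ₹47,000.

Marit receives ₹47,000.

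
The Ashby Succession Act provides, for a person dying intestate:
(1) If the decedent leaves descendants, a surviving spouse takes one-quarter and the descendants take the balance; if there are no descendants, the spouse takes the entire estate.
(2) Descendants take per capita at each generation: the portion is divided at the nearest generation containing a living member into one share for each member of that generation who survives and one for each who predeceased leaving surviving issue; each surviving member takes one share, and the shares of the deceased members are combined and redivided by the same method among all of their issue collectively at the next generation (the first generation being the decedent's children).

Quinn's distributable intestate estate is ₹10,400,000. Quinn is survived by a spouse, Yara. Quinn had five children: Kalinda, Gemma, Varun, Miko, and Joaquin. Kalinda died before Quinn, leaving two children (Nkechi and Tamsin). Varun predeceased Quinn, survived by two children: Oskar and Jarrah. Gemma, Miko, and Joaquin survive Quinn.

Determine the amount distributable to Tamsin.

Tamsin receives ₹780,000.

Yara takes one-quarter of ₹10,400,000 = ₹2,600,000. The remaining ₹7,800,000 passes to the descendants.
The descendants' portion (₹7,800,000) is divided at the children's generation into 5 shares of ₹1,560,000. Gemma, Miko, and Joaquin each take ₹1,560,000. The 2 shares of the deceased (Kalinda and Varun) are combined into a pool of ₹3,120,000.
That pool (₹3,120,000) is divided at the grandchildren's generation equally among Nkechi, Tamsin, Oskar, and Jarrah: ₹780,000 each.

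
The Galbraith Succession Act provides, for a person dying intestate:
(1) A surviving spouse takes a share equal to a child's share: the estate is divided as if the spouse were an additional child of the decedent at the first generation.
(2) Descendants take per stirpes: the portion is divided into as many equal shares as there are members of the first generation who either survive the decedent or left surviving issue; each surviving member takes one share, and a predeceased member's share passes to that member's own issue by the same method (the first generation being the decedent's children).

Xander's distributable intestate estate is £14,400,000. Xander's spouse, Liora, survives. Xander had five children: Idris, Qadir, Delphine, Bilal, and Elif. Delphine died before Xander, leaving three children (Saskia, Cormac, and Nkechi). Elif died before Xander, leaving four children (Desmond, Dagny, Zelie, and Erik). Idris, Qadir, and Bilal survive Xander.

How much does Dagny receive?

Dagny receives £600,000.

The spouse counts as an additional share at the children's level, so there are 6 primary shares of £2,400,000. Liora takes one such share (£2,400,000).
The children's combined portion (£12,000,000) is divided into 5 shares of £2,400,000: Idris, Qadir, and Bilal each take £2,400,000; Delphine's £2,400,000 share passes to Delphine's issue; Elif's £2,400,000 share passes to Elif's issue.
Delphine's share (£2,400,000) is divided into 3 shares of £800,000: Saskia, Cormac, and Nkechi each take £800,000.
Elif's share (£2,400,000) is divided into 4 shares of £600,000: Desmond, Dagny, Zelie, and Erik each take £600,000.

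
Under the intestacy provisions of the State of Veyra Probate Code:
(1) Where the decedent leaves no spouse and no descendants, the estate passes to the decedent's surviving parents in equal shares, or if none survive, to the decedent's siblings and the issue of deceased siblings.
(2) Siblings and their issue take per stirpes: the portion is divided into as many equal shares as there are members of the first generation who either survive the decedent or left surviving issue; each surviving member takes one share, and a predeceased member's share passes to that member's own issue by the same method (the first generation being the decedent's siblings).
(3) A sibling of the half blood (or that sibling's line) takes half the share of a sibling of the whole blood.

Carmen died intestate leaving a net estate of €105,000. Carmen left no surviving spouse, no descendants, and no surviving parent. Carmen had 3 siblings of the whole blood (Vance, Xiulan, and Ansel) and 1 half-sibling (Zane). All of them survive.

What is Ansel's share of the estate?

The entire €105,000 passes to the siblings and their issue.
Counting each half-blood sibling's line as half a unit, there are 7/2 units in €105,000, so one unit is €30,000. Whole-blood lines (Vance, Xiulan, and Ansel) take €30,000 each; half-blood lines (Zane) take €15,000 each.

Ansel receives €30,000.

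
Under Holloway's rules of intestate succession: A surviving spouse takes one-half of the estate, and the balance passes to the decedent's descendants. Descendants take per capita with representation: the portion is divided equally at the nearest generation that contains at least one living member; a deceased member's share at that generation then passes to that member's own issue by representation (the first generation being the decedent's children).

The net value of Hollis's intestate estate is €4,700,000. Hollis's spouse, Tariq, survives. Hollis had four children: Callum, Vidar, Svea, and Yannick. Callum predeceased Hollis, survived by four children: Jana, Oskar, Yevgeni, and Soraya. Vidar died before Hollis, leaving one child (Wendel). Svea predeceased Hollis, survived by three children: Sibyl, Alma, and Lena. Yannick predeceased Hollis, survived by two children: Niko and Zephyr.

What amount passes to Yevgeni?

Yevgeni receives €235,000.

Tariq takes one-half of €4,700,000 = €2,350,000. The remaining €2,350,000 passes to the descendants.
No child survives, so the initial division is made at the grandchildren's generation.
The descendants' portion (€2,350,000) is divided into 10 shares of €235,000: Jana, Oskar, Yevgeni, Soraya, Wendel, Sibyl, Alma, Lena, Niko, and Zephyr each take €235,000.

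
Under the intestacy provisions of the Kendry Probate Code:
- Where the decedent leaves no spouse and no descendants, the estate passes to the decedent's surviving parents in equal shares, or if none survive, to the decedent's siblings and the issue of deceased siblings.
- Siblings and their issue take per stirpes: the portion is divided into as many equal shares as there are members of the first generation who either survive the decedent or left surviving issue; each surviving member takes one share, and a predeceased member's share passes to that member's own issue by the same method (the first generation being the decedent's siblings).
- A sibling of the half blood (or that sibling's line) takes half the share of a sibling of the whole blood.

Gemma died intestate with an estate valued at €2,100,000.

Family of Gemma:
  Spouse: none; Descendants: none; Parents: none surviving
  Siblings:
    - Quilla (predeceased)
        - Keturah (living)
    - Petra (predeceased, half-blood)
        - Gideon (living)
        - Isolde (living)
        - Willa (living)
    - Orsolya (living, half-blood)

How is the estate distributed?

The entire €2,100,000 passes to the siblings and their issue.
Counting each half-blood sibling's line as half a unit, there are 2 units in €2,100,000, so one unit is €1,050,000. Whole-blood lines (Quilla) take €1,050,000 each; half-blood lines (Petra and Orsolya) take €525,000 each.
Quilla's share (€1,050,000) passes entirely to Keturah.
Petra's share (€525,000) is divided into 3 shares of €175,000: Gideon, Isolde, and Willa each take €175,000.

Keturah: €1,050,000; Gideon: €175,000; Isolde: €175,000; Willa: €175,000; Orsolya: €525,000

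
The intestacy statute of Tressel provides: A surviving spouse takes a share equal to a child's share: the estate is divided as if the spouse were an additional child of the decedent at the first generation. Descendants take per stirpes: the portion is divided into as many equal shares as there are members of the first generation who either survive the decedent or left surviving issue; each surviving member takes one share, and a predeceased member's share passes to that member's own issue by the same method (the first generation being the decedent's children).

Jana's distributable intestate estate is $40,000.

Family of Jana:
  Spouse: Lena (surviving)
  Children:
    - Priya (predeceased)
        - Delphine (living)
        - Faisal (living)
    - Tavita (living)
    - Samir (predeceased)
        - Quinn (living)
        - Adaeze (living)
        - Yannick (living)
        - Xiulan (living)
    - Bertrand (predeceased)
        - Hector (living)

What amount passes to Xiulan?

The spouse counts as an additional share at the children's level, so there are 5 primary shares of $8,000. Lena takes one such share ($8,000).
The children's combined portion ($32,000) is divided into 4 shares of $8,000: Tavita takes $8,000; Priya's $8,000 share passes to Priya's issue; Samir's $8,000 share passes to Samir's issue; Bertrand's $8,000 share passes to Bertrand's issue.
Priya's share ($8,000) is divided into 2 shares of $4,000: Delphine and Faisal each take $4,000.
Samir's share ($8,000) is divided into 4 shares of $2,000: Quinn, Adaeze, Yannick, and Xiulan each take $2,000.
Bertrand's share ($8,000) passes entirely to Hector.

Xiulan receives $2,000.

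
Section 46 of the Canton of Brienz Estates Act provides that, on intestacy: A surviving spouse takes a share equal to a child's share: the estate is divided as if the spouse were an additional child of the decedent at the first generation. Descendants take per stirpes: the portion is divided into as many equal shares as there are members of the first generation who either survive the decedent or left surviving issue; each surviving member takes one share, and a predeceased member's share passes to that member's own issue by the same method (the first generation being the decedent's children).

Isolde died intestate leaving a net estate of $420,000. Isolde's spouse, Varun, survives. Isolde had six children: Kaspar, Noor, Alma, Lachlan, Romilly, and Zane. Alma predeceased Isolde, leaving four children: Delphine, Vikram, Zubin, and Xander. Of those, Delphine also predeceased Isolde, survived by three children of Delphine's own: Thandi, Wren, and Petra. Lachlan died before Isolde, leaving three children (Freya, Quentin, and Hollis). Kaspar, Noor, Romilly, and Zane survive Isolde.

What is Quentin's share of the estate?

The spouse counts as an additional share at the children's level, so there are 7 primary shares of $60,000. Varun takes one such share ($60,000).
The children's combined portion ($360,000) is divided into 6 shares of $60,000: Kaspar, Noor, Romilly, and Zane each take $60,000; Alma's $60,000 share passes to Alma's issue; Lachlan's $60,000 share passes to Lachlan's issue.
Alma's share ($60,000) is divided into 4 shares of $15,000: Vikram, Zubin, and Xander each take $15,000; Delphine's $15,000 share passes to Delphine's issue.
Delphine's share ($15,000) is divided into 3 shares of $5,000: Thandi, Wren, and Petra each take $5,000.
Lachlan's share ($60,000) is divided into 3 shares of $20,000: Freya, Quentin, and Hollis each take $20,000.

Quentin receives $20,000.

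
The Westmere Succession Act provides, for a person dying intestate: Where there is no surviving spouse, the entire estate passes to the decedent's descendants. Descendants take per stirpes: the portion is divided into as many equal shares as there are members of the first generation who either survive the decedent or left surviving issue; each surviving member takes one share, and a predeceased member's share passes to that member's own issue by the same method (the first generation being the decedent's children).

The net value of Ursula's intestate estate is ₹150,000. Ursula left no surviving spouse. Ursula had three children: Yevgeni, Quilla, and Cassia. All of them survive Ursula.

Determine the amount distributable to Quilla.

The entire ₹150,000 passes to the descendants.
That amount (₹150,000) is divided into 3 shares of ₹50,000: Yevgeni, Quilla, and Cassia each take ₹50,000.

Quilla receives ₹50,000.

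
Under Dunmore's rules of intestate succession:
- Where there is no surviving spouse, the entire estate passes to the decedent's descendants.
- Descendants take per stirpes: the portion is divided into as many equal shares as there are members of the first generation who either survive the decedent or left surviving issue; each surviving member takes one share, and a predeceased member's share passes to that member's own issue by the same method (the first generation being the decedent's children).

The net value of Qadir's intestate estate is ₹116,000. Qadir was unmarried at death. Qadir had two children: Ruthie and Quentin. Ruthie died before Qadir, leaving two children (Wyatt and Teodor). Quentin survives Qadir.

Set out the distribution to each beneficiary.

Wyatt: ₹29,000; Teodor: ₹29,000; Quentin: ₹58,000

The entire ₹116,000 passes to the descendants.
That amount (₹116,000) is divided into 2 shares of ₹58,000: Quentin takes ₹58,000; Ruthie's ₹58,000 share passes to Ruthie's issue.
Ruthie's share (₹58,000) is divided into 2 shares of ₹29,000: Wyatt and Teodor each take ₹29,000.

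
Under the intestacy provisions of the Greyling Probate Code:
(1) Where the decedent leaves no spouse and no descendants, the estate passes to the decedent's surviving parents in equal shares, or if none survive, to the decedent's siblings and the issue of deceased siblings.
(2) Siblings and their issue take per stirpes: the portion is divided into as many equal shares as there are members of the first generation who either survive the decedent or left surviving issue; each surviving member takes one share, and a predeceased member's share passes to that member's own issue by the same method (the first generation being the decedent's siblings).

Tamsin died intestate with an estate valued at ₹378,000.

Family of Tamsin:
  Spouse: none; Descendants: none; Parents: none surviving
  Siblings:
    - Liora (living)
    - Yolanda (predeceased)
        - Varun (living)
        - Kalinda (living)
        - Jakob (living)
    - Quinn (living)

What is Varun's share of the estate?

The entire ₹378,000 passes to the siblings and their issue.
That amount (₹378,000) is divided into 3 shares of ₹126,000: Liora and Quinn each take ₹126,000; Yolanda's ₹126,000 share passes to Yolanda's issue.
Yolanda's share (₹126,000) is divided into 3 shares of ₹42,000: Varun, Kalinda, and Jakob each take ₹42,000.

Varun receives ₹42,000.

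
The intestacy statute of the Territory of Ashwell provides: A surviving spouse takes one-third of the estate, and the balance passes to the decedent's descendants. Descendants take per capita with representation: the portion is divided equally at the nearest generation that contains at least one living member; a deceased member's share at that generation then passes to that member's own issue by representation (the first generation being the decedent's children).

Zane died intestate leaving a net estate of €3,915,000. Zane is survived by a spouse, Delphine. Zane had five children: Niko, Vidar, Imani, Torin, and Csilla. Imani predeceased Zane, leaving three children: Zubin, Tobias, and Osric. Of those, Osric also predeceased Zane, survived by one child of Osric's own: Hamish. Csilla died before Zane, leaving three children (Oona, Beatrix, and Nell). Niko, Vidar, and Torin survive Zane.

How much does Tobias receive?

Tobias receives €174,000.

Delphine takes one-third of €3,915,000 = €1,305,000. The remaining €2,610,000 passes to the descendants.
The descendants' portion (€2,610,000) is divided into 5 shares of €522,000: Niko, Vidar, and Torin each take €522,000; Imani's €522,000 share passes to Imani's issue; Csilla's €522,000 share passes to Csilla's issue.
Imani's share (€522,000) is divided into 3 shares of €174,000: Zubin and Tobias each take €174,000; Osric's €174,000 share passes to Osric's issue.
Osric's share (€174,000) passes entirely to Hamish.
Csilla's share (€522,000) is divided into 3 shares of €174,000: Oona, Beatrix, and Nell each take €174,000.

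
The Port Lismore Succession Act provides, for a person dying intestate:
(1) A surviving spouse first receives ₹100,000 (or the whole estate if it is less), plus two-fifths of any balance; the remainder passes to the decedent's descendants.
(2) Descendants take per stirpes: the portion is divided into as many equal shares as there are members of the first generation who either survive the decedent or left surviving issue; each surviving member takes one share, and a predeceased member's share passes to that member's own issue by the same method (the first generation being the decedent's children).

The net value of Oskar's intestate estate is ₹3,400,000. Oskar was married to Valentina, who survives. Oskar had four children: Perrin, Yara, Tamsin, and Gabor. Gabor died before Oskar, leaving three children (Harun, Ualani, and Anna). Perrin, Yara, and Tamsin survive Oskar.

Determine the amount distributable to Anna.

Valentina first takes ₹100,000, leaving a balance of ₹3,300,000. Valentina then takes two-fifths of the balance (₹1,320,000), for a total of ₹1,420,000. The remaining ₹1,980,000 passes to the descendants.
The descendants' portion (₹1,980,000) is divided into 4 shares of ₹495,000: Perrin, Yara, and Tamsin each take ₹495,000; Gabor's ₹495,000 share passes to Gabor's issue.
Gabor's share (₹495,000) is divided into 3 shares of ₹165,000: Harun, Ualani, and Anna each take ₹165,000.

Anna receives ₹165,000.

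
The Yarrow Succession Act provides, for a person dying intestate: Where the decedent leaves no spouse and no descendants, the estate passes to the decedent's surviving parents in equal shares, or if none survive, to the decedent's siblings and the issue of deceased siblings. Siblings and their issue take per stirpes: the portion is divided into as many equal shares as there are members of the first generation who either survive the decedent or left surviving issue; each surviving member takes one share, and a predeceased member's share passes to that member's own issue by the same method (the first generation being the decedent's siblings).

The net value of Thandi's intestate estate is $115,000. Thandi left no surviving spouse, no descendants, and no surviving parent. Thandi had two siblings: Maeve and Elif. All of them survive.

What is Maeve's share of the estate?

The entire $115,000 passes to the siblings and their issue.
That amount ($115,000) is divided into 2 shares of $57,500: Maeve and Elif each take $57,500.

Maeve receives $57,500.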